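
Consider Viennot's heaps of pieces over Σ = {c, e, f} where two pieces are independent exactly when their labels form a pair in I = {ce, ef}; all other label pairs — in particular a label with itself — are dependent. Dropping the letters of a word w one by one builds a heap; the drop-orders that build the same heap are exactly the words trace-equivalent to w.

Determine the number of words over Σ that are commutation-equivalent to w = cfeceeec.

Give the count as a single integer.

70

drop 0:c onto floor
drop 1:f onto {0:c}
drop 2:e onto floor
drop 3:c onto {1:f}
drop 4:e onto {2:e}
drop 5:e onto {4:e}
drop 6:e onto {5:e}
drop 7:c onto {3:c}
ground layer = {0:c, 2:e}
drop-orders for the pieces not yet dropped (sum over which currently-grounded one goes next):
  1 to go: {6} 1  {7} 1
  2 to go: {3,7} 1  {5,6} 1  {6,7} 2
  3 to go: {1,3,7} 1  {3,6,7} 3  {4,5,6} 1  {5,6,7} 3
  4 to go: {0,1,3,7} 1  {1,3,6,7} 4  {2,4,5,6} 1  {3,5,6,7} 6  {4,5,6,7} 4
  5 to go: {0,1,3,6,7} 5  {1,3,5,6,7} 10  {2,4,5,6,7} 5  {3,4,5,6,7} 10
  6 to go: {0,1,3,5,6,7} 15  {1,3,4,5,6,7} 20  {2,3,4,5,6,7} 15
  if 0:c drops first: 35 orders
  if 2:e drops first: 35 orders
heap linearizations: 70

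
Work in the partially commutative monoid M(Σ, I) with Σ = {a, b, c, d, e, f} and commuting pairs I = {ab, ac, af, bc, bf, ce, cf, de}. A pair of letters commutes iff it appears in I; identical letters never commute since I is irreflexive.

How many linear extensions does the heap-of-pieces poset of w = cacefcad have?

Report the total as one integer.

70

piece 0:c — minimal
piece 1:a — minimal
piece 2:c rests on {0:c}
piece 3:e rests on {1:a}
piece 4:f rests on {3:e}
piece 5:c rests on {2:c}
piece 6:a rests on {3:e}
piece 7:d rests on {4:f, 5:c, 6:a}
minimal pieces: {0:c, 1:a}
ways to finish when only these pieces remain (= sum over removing one remaining piece with nothing left below it):
  1 left: {7}→1
  2 left: {4,7}→1  {5,7}→1  {6,7}→1
  3 left: {2,5,7}→1  {4,5,7}→2  {4,6,7}→2  {5,6,7}→2
  4 left: {0,2,5,7}→1  {2,4,5,7}→3  {2,5,6,7}→3  {3,4,6,7}→2  {4,5,6,7}→6
  5 left: {0,2,4,5,7}→4  {0,2,5,6,7}→4  {1,3,4,6,7}→2  {2,4,5,6,7}→12  {3,4,5,6,7}→8
  6 left: {0,2,4,5,6,7}→20  {1,3,4,5,6,7}→10  {2,3,4,5,6,7}→20
  placing 0:c first → 30 extensions
  placing 1:a first → 40 extensions
total linear extensions = 70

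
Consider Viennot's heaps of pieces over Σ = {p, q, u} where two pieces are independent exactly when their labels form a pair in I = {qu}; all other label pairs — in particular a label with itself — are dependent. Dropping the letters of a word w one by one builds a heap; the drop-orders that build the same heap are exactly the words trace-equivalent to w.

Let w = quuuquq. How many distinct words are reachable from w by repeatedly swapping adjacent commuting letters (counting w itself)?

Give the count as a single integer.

#0=q has no predecessor
#1=u has no predecessor
#2=u depends on [1:u]
#3=u depends on [2:u]
#4=q depends on [0:q]
#5=u depends on [3:u]
#6=q depends on [4:q]
sources: [0:q, 1:u]
N(rest) = Σ N(rest − s) over sources s of rest; N(one piece) = 1:
  size 1 → [5]=1  [6]=1
  size 2 → [3,5]=1  [4,6]=1  [5,6]=2
  size 3 → [0,4,6]=1  [2,3,5]=1  [3,5,6]=3  [4,5,6]=3
  size 4 → [0,4,5,6]=4  [1,2,3,5]=1  [2,3,5,6]=4  [3,4,5,6]=6
  size 5 → [0,3,4,5,6]=10  [1,2,3,5,6]=5  [2,3,4,5,6]=10
  first=0(q) contributes 15
  first=1(u) contributes 20
|[w]| = 35

35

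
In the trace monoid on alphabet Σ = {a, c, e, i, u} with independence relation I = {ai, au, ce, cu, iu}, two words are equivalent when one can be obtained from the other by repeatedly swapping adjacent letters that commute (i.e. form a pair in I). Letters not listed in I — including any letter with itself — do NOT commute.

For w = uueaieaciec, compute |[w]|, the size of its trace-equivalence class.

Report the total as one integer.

#0=u has no predecessor
#1=u depends on [0:u]
#2=e depends on [1:u]
#3=a depends on [2:e]
#4=i depends on [2:e]
#5=e depends on [3:a, 4:i]
#6=a depends on [5:e]
#7=c depends on [6:a]
#8=i depends on [7:c]
#9=e depends on [8:i]
#10=c depends on [8:i]
sources: [0:u]
N(rest) = Σ N(rest − s) over sources s of rest; N(one piece) = 1:
  size 1 → [9]=1  [10]=1
  size 2 → [9,10]=2
  size 3 → [8,9,10]=2
  size 4 → [7,8,9,10]=2
  size 5 → [6,7,8,9,10]=2
  size 6 → [5,6,7,8,9,10]=2
  size 7 → [3,5,6,7,8,9,10]=2  [4,5,6,7,8,9,10]=2
  size 8 → [3,4,5,6,7,8,9,10]=4
  size 9 → [2,3,4,5,6,7,8,9,10]=4
  first=0(u) contributes 4

4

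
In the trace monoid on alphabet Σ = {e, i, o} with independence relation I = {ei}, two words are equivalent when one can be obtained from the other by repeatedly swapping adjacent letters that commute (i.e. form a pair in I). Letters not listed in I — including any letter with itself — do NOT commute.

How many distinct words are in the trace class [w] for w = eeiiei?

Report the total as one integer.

20

drop 0:e onto floor
drop 1:e onto {0:e}
drop 2:i onto floor
drop 3:i onto {2:i}
drop 4:e onto {1:e}
drop 5:i onto {3:i}
ground layer = {0:e, 2:i}
drop-orders for the pieces not yet dropped (sum over which currently-grounded one goes next):
  1 to go: {4} 1  {5} 1
  2 to go: {1,4} 1  {3,5} 1  {4,5} 2
  3 to go: {0,1,4} 1  {1,4,5} 3  {2,3,5} 1  {3,4,5} 3
  4 to go: {0,1,4,5} 4  {1,3,4,5} 6  {2,3,4,5} 4
  if 0:e drops first: 10 orders
  if 2:i drops first: 10 orders
heap linearizations: 20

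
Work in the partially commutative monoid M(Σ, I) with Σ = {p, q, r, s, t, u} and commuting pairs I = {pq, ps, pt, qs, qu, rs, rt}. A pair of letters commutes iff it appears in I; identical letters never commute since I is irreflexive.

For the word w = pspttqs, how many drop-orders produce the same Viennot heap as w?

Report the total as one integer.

#0=p has no predecessor
#1=s has no predecessor
#2=p depends on [0:p]
#3=t depends on [1:s]
#4=t depends on [3:t]
#5=q depends on [4:t]
#6=s depends on [4:t]
sources: [0:p, 1:s]
N(rest) = Σ N(rest − s) over sources s of rest; N(one piece) = 1:
  size 1 → [2]=1  [5]=1  [6]=1
  size 2 → [0,2]=1  [2,5]=2  [2,6]=2  [5,6]=2
  size 3 → [0,2,5]=3  [0,2,6]=3  [2,5,6]=6  [4,5,6]=2
  size 4 → [0,2,5,6]=12  [2,4,5,6]=8  [3,4,5,6]=2
  size 5 → [0,2,4,5,6]=20  [1,3,4,5,6]=2  [2,3,4,5,6]=10
  first=0(p) contributes 12
  first=1(s) contributes 30
|[w]| = 42

42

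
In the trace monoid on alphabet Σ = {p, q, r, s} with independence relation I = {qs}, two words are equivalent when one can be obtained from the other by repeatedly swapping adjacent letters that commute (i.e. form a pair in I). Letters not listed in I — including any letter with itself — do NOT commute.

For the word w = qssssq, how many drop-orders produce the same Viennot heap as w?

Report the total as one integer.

piece 0:q — minimal
piece 1:s — minimal
piece 2:s rests on {1:s}
piece 3:s rests on {2:s}
piece 4:s rests on {3:s}
piece 5:q rests on {0:q}
minimal pieces: {0:q, 1:s}
ways to finish when only these pieces remain (= sum over removing one remaining piece with nothing left below it):
  1 left: {4}→1  {5}→1
  2 left: {0,5}→1  {3,4}→1  {4,5}→2
  3 left: {0,4,5}→3  {2,3,4}→1  {3,4,5}→3
  4 left: {0,3,4,5}→6  {1,2,3,4}→1  {2,3,4,5}→4
  placing 0:q first → 5 extensions
  placing 1:s first → 10 extensions
total linear extensions = 15

15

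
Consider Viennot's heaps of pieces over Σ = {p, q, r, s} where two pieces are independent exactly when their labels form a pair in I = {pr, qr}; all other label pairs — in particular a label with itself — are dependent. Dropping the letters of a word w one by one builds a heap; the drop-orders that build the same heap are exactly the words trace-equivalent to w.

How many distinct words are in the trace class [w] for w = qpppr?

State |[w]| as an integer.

0(q) covers ∅
1(p) covers 0:q
2(p) covers 1:p
3(p) covers 2:p
4(r) covers ∅
floor of heap: 0:q, 4:r
completions by unplaced set U, small U first (add the entries for U minus each lowest piece of U):
  |U|=1: {3}:1  {4}:1
  |U|=2: {2,3}:1  {3,4}:2
  |U|=3: {1,2,3}:1  {2,3,4}:3
  start at 0(q): 4
  start at 4(r): 1
sum over floor = 5

5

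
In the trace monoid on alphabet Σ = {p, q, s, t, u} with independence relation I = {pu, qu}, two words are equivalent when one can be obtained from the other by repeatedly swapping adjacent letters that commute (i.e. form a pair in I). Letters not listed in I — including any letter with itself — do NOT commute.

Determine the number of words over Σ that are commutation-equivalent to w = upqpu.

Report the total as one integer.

10

#0=u has no predecessor
#1=p has no predecessor
#2=q depends on [1:p]
#3=p depends on [2:q]
#4=u depends on [0:u]
sources: [0:u, 1:p]
N(rest) = Σ N(rest − s) over sources s of rest; N(one piece) = 1:
  size 1 → [3]=1  [4]=1
  size 2 → [0,4]=1  [2,3]=1  [3,4]=2
  size 3 → [0,3,4]=3  [1,2,3]=1  [2,3,4]=3
  first=0(u) contributes 4
  first=1(p) contributes 6
|[w]| = 10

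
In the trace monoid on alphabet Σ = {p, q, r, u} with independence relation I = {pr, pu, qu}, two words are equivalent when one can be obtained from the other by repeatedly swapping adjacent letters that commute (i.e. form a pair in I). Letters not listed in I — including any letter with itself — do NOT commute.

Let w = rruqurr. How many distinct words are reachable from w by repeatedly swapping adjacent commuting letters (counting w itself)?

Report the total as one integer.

drop 0:r onto floor
drop 1:r onto {0:r}
drop 2:u onto {1:r}
drop 3:q onto {1:r}
drop 4:u onto {2:u}
drop 5:r onto {3:q, 4:u}
drop 6:r onto {5:r}
ground layer = {0:r}
drop-orders for the pieces not yet dropped (sum over which currently-grounded one goes next):
  1 to go: {6} 1
  2 to go: {5,6} 1
  3 to go: {3,5,6} 1  {4,5,6} 1
  4 to go: {2,4,5,6} 1  {3,4,5,6} 2
  5 to go: {2,3,4,5,6} 3
  if 0:r drops first: 3 orders

3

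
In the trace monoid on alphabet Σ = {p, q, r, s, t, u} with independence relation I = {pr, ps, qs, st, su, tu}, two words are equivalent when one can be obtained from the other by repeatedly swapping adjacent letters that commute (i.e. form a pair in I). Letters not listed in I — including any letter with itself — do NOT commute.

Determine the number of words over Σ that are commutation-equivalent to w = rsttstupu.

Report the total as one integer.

#0=r has no predecessor
#1=s depends on [0:r]
#2=t depends on [0:r]
#3=t depends on [2:t]
#4=s depends on [1:s]
#5=t depends on [3:t]
#6=u depends on [0:r]
#7=p depends on [5:t, 6:u]
#8=u depends on [7:p]
sources: [0:r]
N(rest) = Σ N(rest − s) over sources s of rest; N(one piece) = 1:
  size 1 → [4]=1  [8]=1
  size 2 → [1,4]=1  [4,8]=2  [7,8]=1
  size 3 → [1,4,8]=3  [4,7,8]=3  [5,7,8]=1  [6,7,8]=1
  size 4 → [1,4,7,8]=6  [3,5,7,8]=1  [4,5,7,8]=4  [4,6,7,8]=4  [5,6,7,8]=2
  size 5 → [1,4,5,7,8]=10  [1,4,6,7,8]=10  [2,3,5,7,8]=1  [3,4,5,7,8]=5  [3,5,6,7,8]=3  [4,5,6,7,8]=10
  size 6 → [1,3,4,5,7,8]=15  [1,4,5,6,7,8]=30  [2,3,4,5,7,8]=6  [2,3,5,6,7,8]=4  [3,4,5,6,7,8]=18
  size 7 → [1,2,3,4,5,7,8]=21  [1,3,4,5,6,7,8]=63  [2,3,4,5,6,7,8]=28
  first=0(r) contributes 112

112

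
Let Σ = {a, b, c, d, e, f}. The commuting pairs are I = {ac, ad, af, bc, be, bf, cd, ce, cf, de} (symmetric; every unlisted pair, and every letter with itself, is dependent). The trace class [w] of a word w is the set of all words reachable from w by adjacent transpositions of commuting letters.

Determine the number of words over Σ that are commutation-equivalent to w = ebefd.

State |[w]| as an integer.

4

drop 0:e onto floor
drop 1:b onto floor
drop 2:e onto {0:e}
drop 3:f onto {2:e}
drop 4:d onto {1:b, 3:f}
ground layer = {0:e, 1:b}
drop-orders for the pieces not yet dropped (sum over which currently-grounded one goes next):
  1 to go: {4} 1
  2 to go: {1,4} 1  {3,4} 1
  3 to go: {1,3,4} 2  {2,3,4} 1
  if 0:e drops first: 3 orders
  if 1:b drops first: 1 orders
heap linearizations: 4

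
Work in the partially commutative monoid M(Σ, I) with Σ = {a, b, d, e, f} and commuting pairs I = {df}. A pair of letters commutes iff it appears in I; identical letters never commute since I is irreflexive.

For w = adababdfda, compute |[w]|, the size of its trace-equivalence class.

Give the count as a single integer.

3

#0=a has no predecessor
#1=d depends on [0:a]
#2=a depends on [1:d]
#3=b depends on [2:a]
#4=a depends on [3:b]
#5=b depends on [4:a]
#6=d depends on [5:b]
#7=f depends on [5:b]
#8=d depends on [6:d]
#9=a depends on [7:f, 8:d]
sources: [0:a]
N(rest) = Σ N(rest − s) over sources s of rest; N(one piece) = 1:
  size 1 → [9]=1
  size 2 → [7,9]=1  [8,9]=1
  size 3 → [6,8,9]=1  [7,8,9]=2
  size 4 → [6,7,8,9]=3
  size 5 → [5,6,7,8,9]=3
  size 6 → [4,5,6,7,8,9]=3
  size 7 → [3,4,5,6,7,8,9]=3
  size 8 → [2,3,4,5,6,7,8,9]=3
  first=0(a) contributes 3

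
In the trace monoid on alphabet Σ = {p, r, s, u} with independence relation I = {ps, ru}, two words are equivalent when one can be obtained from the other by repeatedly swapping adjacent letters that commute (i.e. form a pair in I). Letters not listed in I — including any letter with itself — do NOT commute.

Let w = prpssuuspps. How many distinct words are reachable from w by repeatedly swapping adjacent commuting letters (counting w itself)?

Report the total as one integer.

18

piece 0:p — minimal
piece 1:r rests on {0:p}
piece 2:p rests on {1:r}
piece 3:s rests on {1:r}
piece 4:s rests on {3:s}
piece 5:u rests on {2:p, 4:s}
piece 6:u rests on {5:u}
piece 7:s rests on {6:u}
piece 8:p rests on {6:u}
piece 9:p rests on {8:p}
piece 10:s rests on {7:s}
minimal pieces: {0:p}
ways to finish when only these pieces remain (= sum over removing one remaining piece with nothing left below it):
  1 left: {9}→1  {10}→1
  2 left: {7,10}→1  {8,9}→1  {9,10}→2
  3 left: {7,9,10}→3  {8,9,10}→3
  4 left: {7,8,9,10}→6
  5 left: {6,7,8,9,10}→6
  6 left: {5,6,7,8,9,10}→6
  7 left: {2,5,6,7,8,9,10}→6  {4,5,6,7,8,9,10}→6
  8 left: {2,4,5,6,7,8,9,10}→12  {3,4,5,6,7,8,9,10}→6
  9 left: {2,3,4,5,6,7,8,9,10}→18
  placing 0:p first → 18 extensions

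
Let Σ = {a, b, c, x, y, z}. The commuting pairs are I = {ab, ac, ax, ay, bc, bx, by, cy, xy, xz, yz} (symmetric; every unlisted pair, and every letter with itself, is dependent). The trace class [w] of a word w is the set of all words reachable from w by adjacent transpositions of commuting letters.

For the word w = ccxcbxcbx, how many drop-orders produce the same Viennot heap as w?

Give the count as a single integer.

36

piece 0:c — minimal
piece 1:c rests on {0:c}
piece 2:x rests on {1:c}
piece 3:c rests on {2:x}
piece 4:b — minimal
piece 5:x rests on {3:c}
piece 6:c rests on {5:x}
piece 7:b rests on {4:b}
piece 8:x rests on {6:c}
minimal pieces: {0:c, 4:b}
ways to finish when only these pieces remain (= sum over removing one remaining piece with nothing left below it):
  1 left: {7}→1  {8}→1
  2 left: {4,7}→1  {6,8}→1  {7,8}→2
  3 left: {4,7,8}→3  {5,6,8}→1  {6,7,8}→3
  4 left: {3,5,6,8}→1  {4,6,7,8}→6  {5,6,7,8}→4
  5 left: {2,3,5,6,8}→1  {3,5,6,7,8}→5  {4,5,6,7,8}→10
  6 left: {1,2,3,5,6,8}→1  {2,3,5,6,7,8}→6  {3,4,5,6,7,8}→15
  7 left: {0,1,2,3,5,6,8}→1  {1,2,3,5,6,7,8}→7  {2,3,4,5,6,7,8}→21
  placing 0:c first → 28 extensions
  placing 4:b first → 8 extensions
total linear extensions = 36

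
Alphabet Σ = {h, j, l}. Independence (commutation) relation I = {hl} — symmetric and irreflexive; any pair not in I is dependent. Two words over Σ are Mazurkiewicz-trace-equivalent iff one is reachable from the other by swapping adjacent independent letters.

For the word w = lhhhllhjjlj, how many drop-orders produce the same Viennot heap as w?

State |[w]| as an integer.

35

piece 0:l — minimal
piece 1:h — minimal
piece 2:h rests on {1:h}
piece 3:h rests on {2:h}
piece 4:l rests on {0:l}
piece 5:l rests on {4:l}
piece 6:h rests on {3:h}
piece 7:j rests on {5:l, 6:h}
piece 8:j rests on {7:j}
piece 9:l rests on {8:j}
piece 10:j rests on {9:l}
minimal pieces: {0:l, 1:h}
ways to finish when only these pieces remain (= sum over removing one remaining piece with nothing left below it):
  1 left: {10}→1
  2 left: {9,10}→1
  3 left: {8,9,10}→1
  4 left: {7,8,9,10}→1
  5 left: {5,7,8,9,10}→1  {6,7,8,9,10}→1
  6 left: {3,6,7,8,9,10}→1  {4,5,7,8,9,10}→1  {5,6,7,8,9,10}→2
  7 left: {0,4,5,7,8,9,10}→1  {2,3,6,7,8,9,10}→1  {3,5,6,7,8,9,10}→3  {4,5,6,7,8,9,10}→3
  8 left: {0,4,5,6,7,8,9,10}→4  {1,2,3,6,7,8,9,10}→1  {2,3,5,6,7,8,9,10}→4  {3,4,5,6,7,8,9,10}→6
  9 left: {0,3,4,5,6,7,8,9,10}→10  {1,2,3,5,6,7,8,9,10}→5  {2,3,4,5,6,7,8,9,10}→10
  placing 0:l first → 15 extensions
  placing 1:h first → 20 extensions
total linear extensions = 35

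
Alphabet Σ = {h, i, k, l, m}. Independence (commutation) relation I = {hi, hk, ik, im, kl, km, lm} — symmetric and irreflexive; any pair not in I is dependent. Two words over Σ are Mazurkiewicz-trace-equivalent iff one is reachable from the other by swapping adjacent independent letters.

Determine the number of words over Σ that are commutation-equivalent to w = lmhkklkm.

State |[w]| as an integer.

#0=l has no predecessor
#1=m has no predecessor
#2=h depends on [0:l, 1:m]
#3=k has no predecessor
#4=k depends on [3:k]
#5=l depends on [2:h]
#6=k depends on [4:k]
#7=m depends on [2:h]
sources: [0:l, 1:m, 3:k]
N(rest) = Σ N(rest − s) over sources s of rest; N(one piece) = 1:
  size 1 → [5]=1  [6]=1  [7]=1
  size 2 → [4,6]=1  [5,6]=2  [5,7]=2  [6,7]=2
  size 3 → [2,5,7]=2  [3,4,6]=1  [4,5,6]=3  [4,6,7]=3  [5,6,7]=6
  size 4 → [0,2,5,7]=2  [1,2,5,7]=2  [2,5,6,7]=8  [3,4,5,6]=4  [3,4,6,7]=4  [4,5,6,7]=12
  size 5 → [0,1,2,5,7]=4  [0,2,5,6,7]=10  [1,2,5,6,7]=10  [2,4,5,6,7]=20  [3,4,5,6,7]=20
  size 6 → [0,1,2,5,6,7]=24  [0,2,4,5,6,7]=30  [1,2,4,5,6,7]=30  [2,3,4,5,6,7]=40
  first=0(l) contributes 70
  first=1(m) contributes 70
  first=3(k) contributes 84
|[w]| = 224

224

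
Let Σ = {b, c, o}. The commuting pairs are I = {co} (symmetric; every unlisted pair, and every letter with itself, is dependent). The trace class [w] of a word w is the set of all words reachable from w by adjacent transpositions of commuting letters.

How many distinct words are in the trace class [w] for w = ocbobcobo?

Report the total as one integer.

drop 0:o onto floor
drop 1:c onto floor
drop 2:b onto {0:o, 1:c}
drop 3:o onto {2:b}
drop 4:b onto {3:o}
drop 5:c onto {4:b}
drop 6:o onto {4:b}
drop 7:b onto {5:c, 6:o}
drop 8:o onto {7:b}
ground layer = {0:o, 1:c}
drop-orders for the pieces not yet dropped (sum over which currently-grounded one goes next):
  1 to go: {8} 1
  2 to go: {7,8} 1
  3 to go: {5,7,8} 1  {6,7,8} 1
  4 to go: {5,6,7,8} 2
  5 to go: {4,5,6,7,8} 2
  6 to go: {3,4,5,6,7,8} 2
  7 to go: {2,3,4,5,6,7,8} 2
  if 0:o drops first: 2 orders
  if 1:c drops first: 2 orders
heap linearizations: 4

4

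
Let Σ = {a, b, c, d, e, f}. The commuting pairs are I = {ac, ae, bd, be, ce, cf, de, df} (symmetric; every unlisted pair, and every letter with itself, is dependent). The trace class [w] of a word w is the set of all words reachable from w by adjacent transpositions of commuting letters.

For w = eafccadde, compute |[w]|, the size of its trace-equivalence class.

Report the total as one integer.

piece 0:e — minimal
piece 1:a — minimal
piece 2:f rests on {0:e, 1:a}
piece 3:c — minimal
piece 4:c rests on {3:c}
piece 5:a rests on {2:f}
piece 6:d rests on {4:c, 5:a}
piece 7:d rests on {6:d}
piece 8:e rests on {2:f}
minimal pieces: {0:e, 1:a, 3:c}
ways to finish when only these pieces remain (= sum over removing one remaining piece with nothing left below it):
  1 left: {7}→1  {8}→1
  2 left: {6,7}→1  {7,8}→2
  3 left: {4,6,7}→1  {5,6,7}→1  {6,7,8}→3
  4 left: {3,4,6,7}→1  {4,5,6,7}→2  {4,6,7,8}→4  {5,6,7,8}→4
  5 left: {2,5,6,7,8}→4  {3,4,5,6,7}→3  {3,4,6,7,8}→5  {4,5,6,7,8}→10
  6 left: {0,2,5,6,7,8}→4  {1,2,5,6,7,8}→4  {2,4,5,6,7,8}→14  {3,4,5,6,7,8}→18
  7 left: {0,1,2,5,6,7,8}→8  {0,2,4,5,6,7,8}→18  {1,2,4,5,6,7,8}→18  {2,3,4,5,6,7,8}→32
  placing 0:e first → 50 extensions
  placing 1:a first → 50 extensions
  placing 3:c first → 44 extensions
total linear extensions = 144

144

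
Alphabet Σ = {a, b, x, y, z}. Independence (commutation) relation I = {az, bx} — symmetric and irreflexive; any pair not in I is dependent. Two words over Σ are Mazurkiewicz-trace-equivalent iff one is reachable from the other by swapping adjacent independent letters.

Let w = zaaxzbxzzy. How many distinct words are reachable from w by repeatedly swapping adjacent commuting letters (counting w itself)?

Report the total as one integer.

drop 0:z onto floor
drop 1:a onto floor
drop 2:a onto {1:a}
drop 3:x onto {0:z, 2:a}
drop 4:z onto {3:x}
drop 5:b onto {4:z}
drop 6:x onto {4:z}
drop 7:z onto {5:b, 6:x}
drop 8:z onto {7:z}
drop 9:y onto {8:z}
ground layer = {0:z, 1:a}
drop-orders for the pieces not yet dropped (sum over which currently-grounded one goes next):
  1 to go: {9} 1
  2 to go: {8,9} 1
  3 to go: {7,8,9} 1
  4 to go: {5,7,8,9} 1  {6,7,8,9} 1
  5 to go: {5,6,7,8,9} 2
  6 to go: {4,5,6,7,8,9} 2
  7 to go: {3,4,5,6,7,8,9} 2
  8 to go: {0,3,4,5,6,7,8,9} 2  {2,3,4,5,6,7,8,9} 2
  if 0:z drops first: 2 orders
  if 1:a drops first: 4 orders
heap linearizations: 6

6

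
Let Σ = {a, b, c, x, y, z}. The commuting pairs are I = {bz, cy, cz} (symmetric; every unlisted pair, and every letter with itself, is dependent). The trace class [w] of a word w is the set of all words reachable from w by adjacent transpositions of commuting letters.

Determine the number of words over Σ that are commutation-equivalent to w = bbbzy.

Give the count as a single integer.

0(b) covers ∅
1(b) covers 0:b
2(b) covers 1:b
3(z) covers ∅
4(y) covers 2:b, 3:z
floor of heap: 0:b, 3:z
completions by unplaced set U, small U first (add the entries for U minus each lowest piece of U):
  |U|=1: {4}:1
  |U|=2: {2,4}:1  {3,4}:1
  |U|=3: {1,2,4}:1  {2,3,4}:2
  start at 0(b): 3
  start at 3(z): 1
sum over floor = 4

4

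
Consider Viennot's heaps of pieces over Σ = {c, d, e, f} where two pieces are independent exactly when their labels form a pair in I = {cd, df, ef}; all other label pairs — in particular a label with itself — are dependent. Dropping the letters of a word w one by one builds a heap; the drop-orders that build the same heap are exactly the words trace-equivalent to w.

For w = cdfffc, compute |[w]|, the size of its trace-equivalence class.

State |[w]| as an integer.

piece 0:c — minimal
piece 1:d — minimal
piece 2:f rests on {0:c}
piece 3:f rests on {2:f}
piece 4:f rests on {3:f}
piece 5:c rests on {4:f}
minimal pieces: {0:c, 1:d}
ways to finish when only these pieces remain (= sum over removing one remaining piece with nothing left below it):
  1 left: {1}→1  {5}→1
  2 left: {1,5}→2  {4,5}→1
  3 left: {1,4,5}→3  {3,4,5}→1
  4 left: {1,3,4,5}→4  {2,3,4,5}→1
  placing 0:c first → 5 extensions
  placing 1:d first → 1 extensions
total linear extensions = 6

6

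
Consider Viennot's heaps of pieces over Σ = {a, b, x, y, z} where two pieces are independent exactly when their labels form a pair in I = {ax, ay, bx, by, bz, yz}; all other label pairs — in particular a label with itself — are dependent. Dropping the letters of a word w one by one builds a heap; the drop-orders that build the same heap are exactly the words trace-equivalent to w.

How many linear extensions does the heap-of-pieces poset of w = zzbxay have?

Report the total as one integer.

piece 0:z — minimal
piece 1:z rests on {0:z}
piece 2:b — minimal
piece 3:x rests on {1:z}
piece 4:a rests on {1:z, 2:b}
piece 5:y rests on {3:x}
minimal pieces: {0:z, 2:b}
ways to finish when only these pieces remain (= sum over removing one remaining piece with nothing left below it):
  1 left: {4}→1  {5}→1
  2 left: {2,4}→1  {3,5}→1  {4,5}→2
  3 left: {2,4,5}→3  {3,4,5}→3
  4 left: {1,3,4,5}→3  {2,3,4,5}→6
  placing 0:z first → 9 extensions
  placing 2:b first → 3 extensions
total linear extensions = 12

12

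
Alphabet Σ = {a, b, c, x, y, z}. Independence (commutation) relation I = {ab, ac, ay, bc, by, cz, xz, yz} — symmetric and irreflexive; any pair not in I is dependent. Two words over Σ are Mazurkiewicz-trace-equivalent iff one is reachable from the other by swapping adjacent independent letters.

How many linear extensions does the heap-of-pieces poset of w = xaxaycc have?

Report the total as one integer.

piece 0:x — minimal
piece 1:a rests on {0:x}
piece 2:x rests on {1:a}
piece 3:a rests on {2:x}
piece 4:y rests on {2:x}
piece 5:c rests on {4:y}
piece 6:c rests on {5:c}
minimal pieces: {0:x}
ways to finish when only these pieces remain (= sum over removing one remaining piece with nothing left below it):
  1 left: {3}→1  {6}→1
  2 left: {3,6}→2  {5,6}→1
  3 left: {3,5,6}→3  {4,5,6}→1
  4 left: {3,4,5,6}→4
  5 left: {2,3,4,5,6}→4
  placing 0:x first → 4 extensions

4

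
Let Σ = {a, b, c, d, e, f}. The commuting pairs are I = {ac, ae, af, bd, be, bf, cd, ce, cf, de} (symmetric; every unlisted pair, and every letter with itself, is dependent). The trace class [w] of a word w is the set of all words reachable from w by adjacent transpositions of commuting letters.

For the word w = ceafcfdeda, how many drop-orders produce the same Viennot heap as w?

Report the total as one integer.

drop 0:c onto floor
drop 1:e onto floor
drop 2:a onto floor
drop 3:f onto {1:e}
drop 4:c onto {0:c}
drop 5:f onto {3:f}
drop 6:d onto {2:a, 5:f}
drop 7:e onto {5:f}
drop 8:d onto {6:d}
drop 9:a onto {8:d}
ground layer = {0:c, 1:e, 2:a}
drop-orders for the pieces not yet dropped (sum over which currently-grounded one goes next):
  1 to go: {4} 1  {7} 1  {9} 1
  2 to go: {0,4} 1  {4,7} 2  {4,9} 2  {7,9} 2  {8,9} 1
  3 to go: {0,4,7} 3  {0,4,9} 3  {4,7,9} 6  {4,8,9} 3  {6,8,9} 1  {7,8,9} 3
  4 to go: {0,4,7,9} 12  {0,4,8,9} 6  {2,6,8,9} 1  {4,6,8,9} 4  {4,7,8,9} 12  {6,7,8,9} 4
  5 to go: {0,4,6,8,9} 10  {0,4,7,8,9} 30  {2,4,6,8,9} 5  {2,6,7,8,9} 5  {4,6,7,8,9} 20  {5,6,7,8,9} 4
  6 to go: {0,2,4,6,8,9} 15  {0,4,6,7,8,9} 60  {2,4,6,7,8,9} 30  {2,5,6,7,8,9} 9  {3,5,6,7,8,9} 4  {4,5,6,7,8,9} 24
  7 to go: {0,2,4,6,7,8,9} 105  {0,4,5,6,7,8,9} 84  {1,3,5,6,7,8,9} 4  {2,3,5,6,7,8,9} 13  {2,4,5,6,7,8,9} 63  {3,4,5,6,7,8,9} 28
  8 to go: {0,2,4,5,6,7,8,9} 252  {0,3,4,5,6,7,8,9} 112  {1,2,3,5,6,7,8,9} 17  {1,3,4,5,6,7,8,9} 32  {2,3,4,5,6,7,8,9} 104
  if 0:c drops first: 153 orders
  if 1:e drops first: 468 orders
  if 2:a drops first: 144 orders
heap linearizations: 765

765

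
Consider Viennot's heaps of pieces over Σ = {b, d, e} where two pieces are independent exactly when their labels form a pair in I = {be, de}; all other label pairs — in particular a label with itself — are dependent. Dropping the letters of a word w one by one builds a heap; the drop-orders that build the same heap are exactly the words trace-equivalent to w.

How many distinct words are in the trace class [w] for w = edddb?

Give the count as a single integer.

5

0(e) covers ∅
1(d) covers ∅
2(d) covers 1:d
3(d) covers 2:d
4(b) covers 3:d
floor of heap: 0:e, 1:d
completions by unplaced set U, small U first (add the entries for U minus each lowest piece of U):
  |U|=1: {0}:1  {4}:1
  |U|=2: {0,4}:2  {3,4}:1
  |U|=3: {0,3,4}:3  {2,3,4}:1
  start at 0(e): 1
  start at 1(d): 4
sum over floor = 5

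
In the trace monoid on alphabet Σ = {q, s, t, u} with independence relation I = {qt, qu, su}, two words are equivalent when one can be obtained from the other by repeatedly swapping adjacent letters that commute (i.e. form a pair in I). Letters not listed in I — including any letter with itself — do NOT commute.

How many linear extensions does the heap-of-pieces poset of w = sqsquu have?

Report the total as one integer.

15

0(s) covers ∅
1(q) covers 0:s
2(s) covers 1:q
3(q) covers 2:s
4(u) covers ∅
5(u) covers 4:u
floor of heap: 0:s, 4:u
completions by unplaced set U, small U first (add the entries for U minus each lowest piece of U):
  |U|=1: {3}:1  {5}:1
  |U|=2: {2,3}:1  {3,5}:2  {4,5}:1
  |U|=3: {1,2,3}:1  {2,3,5}:3  {3,4,5}:3
  |U|=4: {0,1,2,3}:1  {1,2,3,5}:4  {2,3,4,5}:6
  start at 0(s): 10
  start at 4(u): 5
sum over floor = 15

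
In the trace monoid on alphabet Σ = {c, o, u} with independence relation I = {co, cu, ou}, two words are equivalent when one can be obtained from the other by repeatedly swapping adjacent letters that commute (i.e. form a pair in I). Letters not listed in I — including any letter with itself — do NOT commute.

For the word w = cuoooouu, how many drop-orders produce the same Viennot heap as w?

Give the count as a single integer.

280

piece 0:c — minimal
piece 1:u — minimal
piece 2:o — minimal
piece 3:o rests on {2:o}
piece 4:o rests on {3:o}
piece 5:o rests on {4:o}
piece 6:u rests on {1:u}
piece 7:u rests on {6:u}
minimal pieces: {0:c, 1:u, 2:o}
ways to finish when only these pieces remain (= sum over removing one remaining piece with nothing left below it):
  1 left: {0}→1  {5}→1  {7}→1
  2 left: {0,5}→2  {0,7}→2  {4,5}→1  {5,7}→2  {6,7}→1
  3 left: {0,4,5}→3  {0,5,7}→6  {0,6,7}→3  {1,6,7}→1  {3,4,5}→1  {4,5,7}→3  {5,6,7}→3
  4 left: {0,1,6,7}→4  {0,3,4,5}→4  {0,4,5,7}→12  {0,5,6,7}→12  {1,5,6,7}→4  {2,3,4,5}→1  {3,4,5,7}→4  {4,5,6,7}→6
  5 left: {0,1,5,6,7}→20  {0,2,3,4,5}→5  {0,3,4,5,7}→20  {0,4,5,6,7}→30  {1,4,5,6,7}→10  {2,3,4,5,7}→5  {3,4,5,6,7}→10
  6 left: {0,1,4,5,6,7}→60  {0,2,3,4,5,7}→30  {0,3,4,5,6,7}→60  {1,3,4,5,6,7}→20  {2,3,4,5,6,7}→15
  placing 0:c first → 35 extensions
  placing 1:u first → 105 extensions
  placing 2:o first → 140 extensions
total linear extensions = 280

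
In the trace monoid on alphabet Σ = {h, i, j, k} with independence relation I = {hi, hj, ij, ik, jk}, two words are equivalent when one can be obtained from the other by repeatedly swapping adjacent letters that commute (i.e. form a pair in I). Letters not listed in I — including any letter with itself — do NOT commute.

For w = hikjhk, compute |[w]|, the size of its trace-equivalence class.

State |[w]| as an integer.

piece 0:h — minimal
piece 1:i — minimal
piece 2:k rests on {0:h}
piece 3:j — minimal
piece 4:h rests on {2:k}
piece 5:k rests on {4:h}
minimal pieces: {0:h, 1:i, 3:j}
ways to finish when only these pieces remain (= sum over removing one remaining piece with nothing left below it):
  1 left: {1}→1  {3}→1  {5}→1
  2 left: {1,3}→2  {1,5}→2  {3,5}→2  {4,5}→1
  3 left: {1,3,5}→6  {1,4,5}→3  {2,4,5}→1  {3,4,5}→3
  4 left: {0,2,4,5}→1  {1,2,4,5}→4  {1,3,4,5}→12  {2,3,4,5}→4
  placing 0:h first → 20 extensions
  placing 1:i first → 5 extensions
  placing 3:j first → 5 extensions
total linear extensions = 30

30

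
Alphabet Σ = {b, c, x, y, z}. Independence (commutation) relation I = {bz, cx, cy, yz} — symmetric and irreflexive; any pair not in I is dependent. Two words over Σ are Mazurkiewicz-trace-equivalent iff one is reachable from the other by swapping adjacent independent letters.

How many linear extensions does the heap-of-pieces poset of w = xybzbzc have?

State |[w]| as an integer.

10

piece 0:x — minimal
piece 1:y rests on {0:x}
piece 2:b rests on {1:y}
piece 3:z rests on {0:x}
piece 4:b rests on {2:b}
piece 5:z rests on {3:z}
piece 6:c rests on {4:b, 5:z}
minimal pieces: {0:x}
ways to finish when only these pieces remain (= sum over removing one remaining piece with nothing left below it):
  1 left: {6}→1
  2 left: {4,6}→1  {5,6}→1
  3 left: {2,4,6}→1  {3,5,6}→1  {4,5,6}→2
  4 left: {1,2,4,6}→1  {2,4,5,6}→3  {3,4,5,6}→3
  5 left: {1,2,4,5,6}→4  {2,3,4,5,6}→6
  placing 0:x first → 10 extensions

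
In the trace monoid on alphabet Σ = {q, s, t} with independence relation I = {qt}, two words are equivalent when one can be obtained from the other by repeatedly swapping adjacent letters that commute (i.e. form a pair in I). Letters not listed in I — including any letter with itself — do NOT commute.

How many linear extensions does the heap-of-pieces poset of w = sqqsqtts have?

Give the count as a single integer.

3

piece 0:s — minimal
piece 1:q rests on {0:s}
piece 2:q rests on {1:q}
piece 3:s rests on {2:q}
piece 4:q rests on {3:s}
piece 5:t rests on {3:s}
piece 6:t rests on {5:t}
piece 7:s rests on {4:q, 6:t}
minimal pieces: {0:s}
ways to finish when only these pieces remain (= sum over removing one remaining piece with nothing left below it):
  1 left: {7}→1
  2 left: {4,7}→1  {6,7}→1
  3 left: {4,6,7}→2  {5,6,7}→1
  4 left: {4,5,6,7}→3
  5 left: {3,4,5,6,7}→3
  6 left: {2,3,4,5,6,7}→3
  placing 0:s first → 3 extensions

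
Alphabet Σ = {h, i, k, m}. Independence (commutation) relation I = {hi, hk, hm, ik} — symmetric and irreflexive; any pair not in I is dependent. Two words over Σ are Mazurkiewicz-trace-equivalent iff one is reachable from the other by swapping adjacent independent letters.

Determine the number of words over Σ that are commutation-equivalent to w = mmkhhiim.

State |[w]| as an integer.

84

piece 0:m — minimal
piece 1:m rests on {0:m}
piece 2:k rests on {1:m}
piece 3:h — minimal
piece 4:h rests on {3:h}
piece 5:i rests on {1:m}
piece 6:i rests on {5:i}
piece 7:m rests on {2:k, 6:i}
minimal pieces: {0:m, 3:h}
ways to finish when only these pieces remain (= sum over removing one remaining piece with nothing left below it):
  1 left: {4}→1  {7}→1
  2 left: {2,7}→1  {3,4}→1  {4,7}→2  {6,7}→1
  3 left: {2,4,7}→3  {2,6,7}→2  {3,4,7}→3  {4,6,7}→3  {5,6,7}→1
  4 left: {2,3,4,7}→6  {2,4,6,7}→8  {2,5,6,7}→3  {3,4,6,7}→6  {4,5,6,7}→4
  5 left: {1,2,5,6,7}→3  {2,3,4,6,7}→20  {2,4,5,6,7}→15  {3,4,5,6,7}→10
  6 left: {0,1,2,5,6,7}→3  {1,2,4,5,6,7}→18  {2,3,4,5,6,7}→45
  placing 0:m first → 63 extensions
  placing 3:h first → 21 extensions
total linear extensions = 84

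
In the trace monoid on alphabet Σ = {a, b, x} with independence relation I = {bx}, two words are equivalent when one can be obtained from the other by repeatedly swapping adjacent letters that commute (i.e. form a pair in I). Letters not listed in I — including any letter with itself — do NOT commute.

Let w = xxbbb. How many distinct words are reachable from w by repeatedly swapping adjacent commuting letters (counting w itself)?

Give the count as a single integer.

10

#0=x has no predecessor
#1=x depends on [0:x]
#2=b has no predecessor
#3=b depends on [2:b]
#4=b depends on [3:b]
sources: [0:x, 2:b]
N(rest) = Σ N(rest − s) over sources s of rest; N(one piece) = 1:
  size 1 → [1]=1  [4]=1
  size 2 → [0,1]=1  [1,4]=2  [3,4]=1
  size 3 → [0,1,4]=3  [1,3,4]=3  [2,3,4]=1
  first=0(x) contributes 4
  first=2(b) contributes 6
|[w]| = 10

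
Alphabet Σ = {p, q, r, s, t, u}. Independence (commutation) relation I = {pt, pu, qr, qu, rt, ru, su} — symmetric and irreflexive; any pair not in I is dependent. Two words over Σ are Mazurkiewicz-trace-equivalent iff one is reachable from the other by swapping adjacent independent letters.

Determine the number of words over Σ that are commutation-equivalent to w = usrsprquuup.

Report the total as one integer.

660

0(u) covers ∅
1(s) covers ∅
2(r) covers 1:s
3(s) covers 2:r
4(p) covers 3:s
5(r) covers 4:p
6(q) covers 4:p
7(u) covers 0:u
8(u) covers 7:u
9(u) covers 8:u
10(p) covers 5:r, 6:q
floor of heap: 0:u, 1:s
completions by unplaced set U, small U first (add the entries for U minus each lowest piece of U):
  |U|=1: {9}:1  {10}:1
  |U|=2: {5,10}:1  {6,10}:1  {8,9}:1  {9,10}:2
  |U|=3: {5,6,10}:2  {5,9,10}:3  {6,9,10}:3  {7,8,9}:1  {8,9,10}:3
  |U|=4: {0,7,8,9}:1  {4,5,6,10}:2  {5,6,9,10}:8  {5,8,9,10}:6  {6,8,9,10}:6  {7,8,9,10}:4
  |U|=5: {0,7,8,9,10}:5  {3,4,5,6,10}:2  {4,5,6,9,10}:10  {5,6,8,9,10}:20  {5,7,8,9,10}:10  {6,7,8,9,10}:10
  |U|=6: {0,5,7,8,9,10}:15  {0,6,7,8,9,10}:15  {2,3,4,5,6,10}:2  {3,4,5,6,9,10}:12  {4,5,6,8,9,10}:30  {5,6,7,8,9,10}:40
  |U|=7: {0,5,6,7,8,9,10}:70  {1,2,3,4,5,6,10}:2  {2,3,4,5,6,9,10}:14  {3,4,5,6,8,9,10}:42  {4,5,6,7,8,9,10}:70
  |U|=8: {0,4,5,6,7,8,9,10}:140  {1,2,3,4,5,6,9,10}:16  {2,3,4,5,6,8,9,10}:56  {3,4,5,6,7,8,9,10}:112
  |U|=9: {0,3,4,5,6,7,8,9,10}:252  {1,2,3,4,5,6,8,9,10}:72  {2,3,4,5,6,7,8,9,10}:168
  start at 0(u): 240
  start at 1(s): 420
sum over floor = 660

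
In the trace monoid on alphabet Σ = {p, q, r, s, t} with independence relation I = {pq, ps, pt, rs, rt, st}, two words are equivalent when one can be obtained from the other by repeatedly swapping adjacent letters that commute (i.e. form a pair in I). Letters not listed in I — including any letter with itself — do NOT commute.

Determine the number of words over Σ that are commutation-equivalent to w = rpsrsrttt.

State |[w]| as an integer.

drop 0:r onto floor
drop 1:p onto {0:r}
drop 2:s onto floor
drop 3:r onto {1:p}
drop 4:s onto {2:s}
drop 5:r onto {3:r}
drop 6:t onto floor
drop 7:t onto {6:t}
drop 8:t onto {7:t}
ground layer = {0:r, 2:s, 6:t}
drop-orders for the pieces not yet dropped (sum over which currently-grounded one goes next):
  1 to go: {4} 1  {5} 1  {8} 1
  2 to go: {2,4} 1  {3,5} 1  {4,5} 2  {4,8} 2  {5,8} 2  {7,8} 1
  3 to go: {1,3,5} 1  {2,4,5} 3  {2,4,8} 3  {3,4,5} 3  {3,5,8} 3  {4,5,8} 6  {4,7,8} 3  {5,7,8} 3  {6,7,8} 1
  4 to go: {0,1,3,5} 1  {1,3,4,5} 4  {1,3,5,8} 4  {2,3,4,5} 6  {2,4,5,8} 12  {2,4,7,8} 6  {3,4,5,8} 12  {3,5,7,8} 6  {4,5,7,8} 12  {4,6,7,8} 4  {5,6,7,8} 4
  5 to go: {0,1,3,4,5} 5  {0,1,3,5,8} 5  {1,2,3,4,5} 10  {1,3,4,5,8} 20  {1,3,5,7,8} 10  {2,3,4,5,8} 30  {2,4,5,7,8} 30  {2,4,6,7,8} 10  {3,4,5,7,8} 30  {3,5,6,7,8} 10  {4,5,6,7,8} 20
  6 to go: {0,1,2,3,4,5} 15  {0,1,3,4,5,8} 30  {0,1,3,5,7,8} 15  {1,2,3,4,5,8} 60  {1,3,4,5,7,8} 60  {1,3,5,6,7,8} 20  {2,3,4,5,7,8} 90  {2,4,5,6,7,8} 60  {3,4,5,6,7,8} 60
  7 to go: {0,1,2,3,4,5,8} 105  {0,1,3,4,5,7,8} 105  {0,1,3,5,6,7,8} 35  {1,2,3,4,5,7,8} 210  {1,3,4,5,6,7,8} 140  {2,3,4,5,6,7,8} 210
  if 0:r drops first: 560 orders
  if 2:s drops first: 280 orders
  if 6:t drops first: 420 orders
heap linearizations: 1260

1260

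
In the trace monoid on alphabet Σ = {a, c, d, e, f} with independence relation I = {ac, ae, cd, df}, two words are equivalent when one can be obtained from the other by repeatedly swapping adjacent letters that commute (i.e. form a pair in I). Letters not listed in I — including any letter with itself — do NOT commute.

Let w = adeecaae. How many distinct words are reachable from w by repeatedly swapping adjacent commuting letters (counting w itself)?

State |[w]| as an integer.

15

drop 0:a onto floor
drop 1:d onto {0:a}
drop 2:e onto {1:d}
drop 3:e onto {2:e}
drop 4:c onto {3:e}
drop 5:a onto {1:d}
drop 6:a onto {5:a}
drop 7:e onto {4:c}
ground layer = {0:a}
drop-orders for the pieces not yet dropped (sum over which currently-grounded one goes next):
  1 to go: {6} 1  {7} 1
  2 to go: {4,7} 1  {5,6} 1  {6,7} 2
  3 to go: {3,4,7} 1  {4,6,7} 3  {5,6,7} 3
  4 to go: {2,3,4,7} 1  {3,4,6,7} 4  {4,5,6,7} 6
  5 to go: {2,3,4,6,7} 5  {3,4,5,6,7} 10
  6 to go: {2,3,4,5,6,7} 15
  if 0:a drops first: 15 orders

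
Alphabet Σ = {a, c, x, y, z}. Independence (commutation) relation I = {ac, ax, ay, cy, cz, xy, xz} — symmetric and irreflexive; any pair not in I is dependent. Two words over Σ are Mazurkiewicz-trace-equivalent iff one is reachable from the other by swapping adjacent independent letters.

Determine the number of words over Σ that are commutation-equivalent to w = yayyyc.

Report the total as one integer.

piece 0:y — minimal
piece 1:a — minimal
piece 2:y rests on {0:y}
piece 3:y rests on {2:y}
piece 4:y rests on {3:y}
piece 5:c — minimal
minimal pieces: {0:y, 1:a, 5:c}
ways to finish when only these pieces remain (= sum over removing one remaining piece with nothing left below it):
  1 left: {1}→1  {4}→1  {5}→1
  2 left: {1,4}→2  {1,5}→2  {3,4}→1  {4,5}→2
  3 left: {1,3,4}→3  {1,4,5}→6  {2,3,4}→1  {3,4,5}→3
  4 left: {0,2,3,4}→1  {1,2,3,4}→4  {1,3,4,5}→12  {2,3,4,5}→4
  placing 0:y first → 20 extensions
  placing 1:a first → 5 extensions
  placing 5:c first → 5 extensions
total linear extensions = 30

30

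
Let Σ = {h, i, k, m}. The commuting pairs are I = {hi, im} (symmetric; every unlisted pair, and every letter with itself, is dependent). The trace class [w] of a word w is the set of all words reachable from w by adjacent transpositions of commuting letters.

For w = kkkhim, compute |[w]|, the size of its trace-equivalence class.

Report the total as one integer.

3

drop 0:k onto floor
drop 1:k onto {0:k}
drop 2:k onto {1:k}
drop 3:h onto {2:k}
drop 4:i onto {2:k}
drop 5:m onto {3:h}
ground layer = {0:k}
drop-orders for the pieces not yet dropped (sum over which currently-grounded one goes next):
  1 to go: {4} 1  {5} 1
  2 to go: {3,5} 1  {4,5} 2
  3 to go: {3,4,5} 3
  4 to go: {2,3,4,5} 3
  if 0:k drops first: 3 orders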